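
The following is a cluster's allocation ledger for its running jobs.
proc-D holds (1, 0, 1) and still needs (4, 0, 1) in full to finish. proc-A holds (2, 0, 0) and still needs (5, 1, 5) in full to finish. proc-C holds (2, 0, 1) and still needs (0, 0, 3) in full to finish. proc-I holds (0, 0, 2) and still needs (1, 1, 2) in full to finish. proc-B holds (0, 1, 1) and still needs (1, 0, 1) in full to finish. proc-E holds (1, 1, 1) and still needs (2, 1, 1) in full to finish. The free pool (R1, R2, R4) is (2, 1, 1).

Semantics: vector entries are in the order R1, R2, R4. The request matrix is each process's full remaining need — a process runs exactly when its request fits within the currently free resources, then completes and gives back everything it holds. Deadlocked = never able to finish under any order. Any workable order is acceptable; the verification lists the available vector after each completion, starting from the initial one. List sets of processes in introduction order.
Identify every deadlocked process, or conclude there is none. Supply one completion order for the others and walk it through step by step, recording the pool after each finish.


No process is deadlocked.
Key observation: proc-E fits the free pool immediately, and its release cascades until everyone finishes.
The rest can finish in the order proc-E, proc-I, proc-C, proc-A, proc-D, proc-B. Step-by-step check:
  pool = (2, 1, 1)
  proc-E: need (2, 1, 1) fits (2, 1, 1); releases (1, 1, 1), pool now (3, 2, 2)
  proc-I: need (1, 1, 2) fits (3, 2, 2); releases (0, 0, 2), pool now (3, 2, 4)
  proc-C: need (0, 0, 3) fits (3, 2, 4); releases (2, 0, 1), pool now (5, 2, 5)
  proc-A: need (5, 1, 5) fits (5, 2, 5); releases (2, 0, 0), pool now (7, 2, 5)
  proc-D: need (4, 0, 1) fits (7, 2, 5); releases (1, 0, 1), pool now (8, 2, 6)
  proc-B: need (1, 0, 1) fits (8, 2, 6); releases (0, 1, 1), pool now (8, 3, 7)


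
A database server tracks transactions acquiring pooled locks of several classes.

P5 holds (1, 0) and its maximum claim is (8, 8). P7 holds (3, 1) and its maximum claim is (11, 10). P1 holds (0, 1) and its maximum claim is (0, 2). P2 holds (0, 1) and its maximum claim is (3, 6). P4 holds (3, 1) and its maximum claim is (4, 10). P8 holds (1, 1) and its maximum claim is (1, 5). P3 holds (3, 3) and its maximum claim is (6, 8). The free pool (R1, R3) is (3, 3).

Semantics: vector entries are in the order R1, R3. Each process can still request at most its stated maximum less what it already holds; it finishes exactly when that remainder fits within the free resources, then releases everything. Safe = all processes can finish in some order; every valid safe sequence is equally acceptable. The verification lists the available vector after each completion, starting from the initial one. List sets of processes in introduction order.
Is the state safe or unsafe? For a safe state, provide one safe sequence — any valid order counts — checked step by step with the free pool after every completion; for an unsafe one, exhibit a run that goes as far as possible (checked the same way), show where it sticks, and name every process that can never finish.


SAFE. One safe sequence: P1, P8, P2, P3, P4, P5, P7.
Key observation: P8 marks the first exact bind of the order: its need (0, 4) fits the free (3, 4) with zero slack on a requested resource.
Check, step by step:
  pool = (3, 3)
  P1: need (0, 1) fits (3, 3); releases (0, 1), pool now (3, 4)
  P8: need (0, 4) fits (3, 4); releases (1, 1), pool now (4, 5)
  P2: need (3, 5) fits (4, 5); releases (0, 1), pool now (4, 6)
  P3: need (3, 5) fits (4, 6); releases (3, 3), pool now (7, 9)
  P4: need (1, 9) fits (7, 9); releases (3, 1), pool now (10, 10)
  P5: need (7, 8) fits (10, 10); releases (1, 0), pool now (11, 10)
  P7: need (8, 9) fits (11, 10); releases (3, 1), pool now (14, 11)


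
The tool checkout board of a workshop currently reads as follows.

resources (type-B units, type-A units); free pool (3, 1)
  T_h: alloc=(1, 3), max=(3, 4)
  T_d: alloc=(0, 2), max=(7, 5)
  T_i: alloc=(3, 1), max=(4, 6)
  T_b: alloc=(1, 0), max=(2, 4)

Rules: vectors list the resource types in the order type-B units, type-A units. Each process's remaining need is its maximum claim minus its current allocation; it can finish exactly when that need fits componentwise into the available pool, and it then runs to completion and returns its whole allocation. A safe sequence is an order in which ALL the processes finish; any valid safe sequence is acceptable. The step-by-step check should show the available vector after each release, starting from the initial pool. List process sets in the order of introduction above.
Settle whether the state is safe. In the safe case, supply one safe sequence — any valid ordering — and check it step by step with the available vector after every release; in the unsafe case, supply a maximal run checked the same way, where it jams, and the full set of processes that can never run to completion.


UNSAFE — no complete ordering exists.
Key observation: after T_h, T_b the pool peaks at (5, 4), and each blocked process is short somewhere: T_d on type-B units; T_i on type-A units.
A maximal execution: T_h, T_b — then nothing else fits. Verifying each step:
  pool = (3, 1)
  run T_h (needs (2, 1), free (3, 1)); after release of (1, 3) the pool is (4, 4)
  run T_b (needs (1, 4), free (4, 4)); after release of (1, 0) the pool is (5, 4)
  blocked: T_d wants (7, 3), pool (5, 4) — not enough type-B units
  blocked: T_i wants (1, 5), pool (5, 4) — not enough type-A units
Never able to finish: T_d and T_i.


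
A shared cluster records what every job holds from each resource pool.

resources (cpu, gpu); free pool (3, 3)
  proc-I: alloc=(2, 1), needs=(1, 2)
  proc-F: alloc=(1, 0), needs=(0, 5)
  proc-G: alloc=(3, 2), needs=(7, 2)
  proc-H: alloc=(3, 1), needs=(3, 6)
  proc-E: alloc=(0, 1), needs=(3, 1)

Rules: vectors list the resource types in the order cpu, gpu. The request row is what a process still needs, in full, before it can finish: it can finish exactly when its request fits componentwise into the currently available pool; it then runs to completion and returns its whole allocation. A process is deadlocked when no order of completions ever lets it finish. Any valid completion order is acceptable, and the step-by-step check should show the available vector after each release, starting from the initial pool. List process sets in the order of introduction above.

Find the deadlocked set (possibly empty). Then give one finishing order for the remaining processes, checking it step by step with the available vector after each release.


The deadlocked set is proc-G and proc-H.
Key observation: after proc-I, proc-E, proc-F the pool peaks at (6, 5), and each blocked process is short somewhere: proc-G on cpu; proc-H on gpu.
The rest can finish in the order proc-I, proc-E, proc-F. Verifying each step:
  pool = (3, 3)
  proc-I: need (1, 2) fits (3, 3); releases (2, 1), pool now (5, 4)
  proc-E: need (3, 1) fits (5, 4); releases (0, 1), pool now (5, 5)
  proc-F: need (0, 5) fits (5, 5); releases (1, 0), pool now (6, 5)
The blocked processes can never fit:
  blocked: proc-G wants (7, 2), pool (6, 5) — not enough cpu
  blocked: proc-H wants (3, 6), pool (6, 5) — not enough gpu


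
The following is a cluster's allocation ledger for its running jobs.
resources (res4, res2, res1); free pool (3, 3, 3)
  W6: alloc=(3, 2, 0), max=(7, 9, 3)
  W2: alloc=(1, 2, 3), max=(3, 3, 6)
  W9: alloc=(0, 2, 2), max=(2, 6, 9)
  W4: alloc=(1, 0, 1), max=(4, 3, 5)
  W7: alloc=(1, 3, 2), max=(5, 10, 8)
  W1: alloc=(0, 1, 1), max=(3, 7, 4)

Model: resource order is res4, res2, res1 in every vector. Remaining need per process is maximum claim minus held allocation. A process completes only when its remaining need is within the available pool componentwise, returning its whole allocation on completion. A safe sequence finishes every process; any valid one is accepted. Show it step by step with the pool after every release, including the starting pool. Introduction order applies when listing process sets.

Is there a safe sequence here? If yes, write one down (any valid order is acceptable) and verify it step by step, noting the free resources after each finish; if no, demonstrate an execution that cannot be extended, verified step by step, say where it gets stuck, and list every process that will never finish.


SAFE. One safe sequence: W2, W4, W9, W6, W1, W7.
Key observation: the order's first zero-slack moment is W2 ((2, 1, 3) needed, (3, 3, 3) free — a requested resource with nothing to spare).
Verifying each step:
  pool = (3, 3, 3)
  run W2 (needs (2, 1, 3), free (3, 3, 3)); after release of (1, 2, 3) the pool is (4, 5, 6)
  run W4 (needs (3, 3, 4), free (4, 5, 6)); after release of (1, 0, 1) the pool is (5, 5, 7)
  run W9 (needs (2, 4, 7), free (5, 5, 7)); after release of (0, 2, 2) the pool is (5, 7, 9)
  run W6 (needs (4, 7, 3), free (5, 7, 9)); after release of (3, 2, 0) the pool is (8, 9, 9)
  run W1 (needs (3, 6, 3), free (8, 9, 9)); after release of (0, 1, 1) the pool is (8, 10, 10)
  run W7 (needs (4, 7, 6), free (8, 10, 10)); after release of (1, 3, 2) the pool is (9, 13, 12)


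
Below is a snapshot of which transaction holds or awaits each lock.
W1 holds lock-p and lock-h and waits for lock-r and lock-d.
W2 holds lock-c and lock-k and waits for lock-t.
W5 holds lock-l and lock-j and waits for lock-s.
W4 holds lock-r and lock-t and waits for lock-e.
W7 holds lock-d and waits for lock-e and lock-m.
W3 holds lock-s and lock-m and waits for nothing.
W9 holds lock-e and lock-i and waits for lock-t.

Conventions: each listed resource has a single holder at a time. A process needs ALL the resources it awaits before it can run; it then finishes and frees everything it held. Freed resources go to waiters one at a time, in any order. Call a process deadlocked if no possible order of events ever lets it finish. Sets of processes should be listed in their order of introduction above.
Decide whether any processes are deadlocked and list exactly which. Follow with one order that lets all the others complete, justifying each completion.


Deadlocked set: W1, W2, W4, W7 and W9.
Key observation: nobody on the ring W4 -> W9 -> W4 can start until another member finishes, which never happens; W1, W2 and W7 wait into the deadlock from upstream.
The rest can finish in the order W3, W5.
Verifying each step:
  W3: no waits; runs immediately, freeing lock-s and lock-m
  W5 waits on lock-s — all released -> runs and releases lock-l and lock-j


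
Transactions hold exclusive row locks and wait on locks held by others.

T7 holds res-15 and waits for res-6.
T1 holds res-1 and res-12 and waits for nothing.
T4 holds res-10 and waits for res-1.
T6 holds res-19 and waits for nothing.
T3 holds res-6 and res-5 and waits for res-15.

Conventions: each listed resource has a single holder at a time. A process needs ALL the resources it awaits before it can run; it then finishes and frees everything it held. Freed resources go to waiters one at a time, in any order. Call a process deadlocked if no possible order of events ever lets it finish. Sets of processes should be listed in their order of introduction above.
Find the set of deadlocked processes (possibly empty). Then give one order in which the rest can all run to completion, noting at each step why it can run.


Deadlocked: T7 and T3.
Key observation: the wait chain closes on itself along T7 -> T3 -> T7; no other process is dragged down with it.
The rest can finish in the order T1, T4, T6.
Check, step by step:
  run T1 (it waits on nothing); releases res-1 and res-12
  T4 waits on res-1 — all released -> runs and releases res-10
  run T6 (it waits on nothing); releases res-19


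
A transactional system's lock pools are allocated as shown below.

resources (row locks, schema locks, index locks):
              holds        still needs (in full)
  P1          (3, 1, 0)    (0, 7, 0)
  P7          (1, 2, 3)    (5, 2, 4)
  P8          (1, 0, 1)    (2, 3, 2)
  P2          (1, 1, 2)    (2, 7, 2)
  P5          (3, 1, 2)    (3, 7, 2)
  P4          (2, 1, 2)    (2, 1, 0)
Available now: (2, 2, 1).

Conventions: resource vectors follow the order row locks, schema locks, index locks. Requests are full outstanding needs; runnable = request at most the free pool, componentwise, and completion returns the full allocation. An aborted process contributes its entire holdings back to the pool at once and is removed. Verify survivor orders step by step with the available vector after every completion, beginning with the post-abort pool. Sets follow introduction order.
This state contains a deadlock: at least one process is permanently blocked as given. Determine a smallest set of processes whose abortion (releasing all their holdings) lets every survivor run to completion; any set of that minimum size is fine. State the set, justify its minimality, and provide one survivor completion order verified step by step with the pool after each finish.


Minimum abort set: P1 and P2.
Key observation: no ordering could ever have run P5 before the abort of P1 and P2; with (4, 2, 2) back in the pool it fits at step 4.
Why nothing smaller works — every single abort fails: P1 alone leaves P2 blocked (short on schema locks); P7 alone leaves P1 blocked (short on schema locks); P8 alone leaves P1 blocked (short on schema locks); P2 alone leaves P1 blocked (short on schema locks); P5 alone leaves P1 blocked (short on schema locks); P4 alone leaves P1 blocked (short on schema locks).
The survivors complete as P8, P7, P4, P5. Walking it through (starting from the post-abort pool):
  pool = (6, 4, 3)
  P8: need (2, 3, 2) fits (6, 4, 3); releases (1, 0, 1), pool now (7, 4, 4)
  P7: need (5, 2, 4) fits (7, 4, 4); releases (1, 2, 3), pool now (8, 6, 7)
  P4: need (2, 1, 0) fits (8, 6, 7); releases (2, 1, 2), pool now (10, 7, 9)
  P5: need (3, 7, 2) fits (10, 7, 9); releases (3, 1, 2), pool now (13, 8, 11)


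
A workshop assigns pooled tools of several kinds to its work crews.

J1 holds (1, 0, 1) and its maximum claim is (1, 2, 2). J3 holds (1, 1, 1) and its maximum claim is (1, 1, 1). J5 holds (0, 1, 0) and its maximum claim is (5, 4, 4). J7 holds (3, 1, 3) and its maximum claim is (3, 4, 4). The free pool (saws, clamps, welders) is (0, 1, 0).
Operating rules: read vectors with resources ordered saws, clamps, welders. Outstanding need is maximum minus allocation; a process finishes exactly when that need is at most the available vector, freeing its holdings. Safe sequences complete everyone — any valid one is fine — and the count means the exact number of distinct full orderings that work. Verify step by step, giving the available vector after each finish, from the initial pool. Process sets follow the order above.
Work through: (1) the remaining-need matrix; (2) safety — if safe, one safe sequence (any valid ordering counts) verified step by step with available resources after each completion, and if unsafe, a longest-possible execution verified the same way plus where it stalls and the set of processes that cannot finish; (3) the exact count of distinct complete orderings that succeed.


(1) Remaining need (order saws, clamps, welders):
  J1: (0, 2, 1)
  J3: (0, 0, 0)
  J5: (5, 3, 4)
  J7: (0, 3, 1)
(2) UNSAFE.
Key observation: clamps is the bottleneck — with J3, J1 done the pool holds (2, 2, 2), short of every remaining need.
The run J3, J1 cannot be extended any further. Verifying each step:
  pool = (0, 1, 0)
  J3: need (0, 0, 0) fits (0, 1, 0); releases (1, 1, 1), pool now (1, 2, 1)
  J1: need (0, 2, 1) fits (1, 2, 1); releases (1, 0, 1), pool now (2, 2, 2)
  J5 still needs (5, 3, 4) but only (2, 2, 2) is free — short on saws, clamps and welders
  J7 still needs (0, 3, 1) but only (2, 2, 2) is free — short on clamps
Permanently blocked: J5 and J7.
(3) Exactly 0 of the possible complete orderings are safe sequences.


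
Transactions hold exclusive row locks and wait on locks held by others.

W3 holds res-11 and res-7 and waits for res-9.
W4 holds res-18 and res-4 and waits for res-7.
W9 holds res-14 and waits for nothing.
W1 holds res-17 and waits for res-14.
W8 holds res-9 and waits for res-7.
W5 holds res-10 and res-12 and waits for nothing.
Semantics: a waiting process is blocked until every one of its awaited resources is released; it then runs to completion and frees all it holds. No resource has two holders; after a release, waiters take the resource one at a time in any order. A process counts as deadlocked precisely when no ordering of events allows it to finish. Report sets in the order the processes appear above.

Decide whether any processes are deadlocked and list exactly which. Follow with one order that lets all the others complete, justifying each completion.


The deadlocked set is W3, W4 and W8.
Key observation: W3 -> W8 -> W3 is a circular wait — nothing in it can go first; W4 waits into the deadlock from upstream.
A valid finishing order for the others: W5, W9, W1.
Verifying each step:
  W5 waits on nothing -> runs at once and releases res-10 and res-12
  W9 waits on nothing -> runs at once and releases res-14
  run W1 (all its waits — res-14 — are resolved); releases res-17


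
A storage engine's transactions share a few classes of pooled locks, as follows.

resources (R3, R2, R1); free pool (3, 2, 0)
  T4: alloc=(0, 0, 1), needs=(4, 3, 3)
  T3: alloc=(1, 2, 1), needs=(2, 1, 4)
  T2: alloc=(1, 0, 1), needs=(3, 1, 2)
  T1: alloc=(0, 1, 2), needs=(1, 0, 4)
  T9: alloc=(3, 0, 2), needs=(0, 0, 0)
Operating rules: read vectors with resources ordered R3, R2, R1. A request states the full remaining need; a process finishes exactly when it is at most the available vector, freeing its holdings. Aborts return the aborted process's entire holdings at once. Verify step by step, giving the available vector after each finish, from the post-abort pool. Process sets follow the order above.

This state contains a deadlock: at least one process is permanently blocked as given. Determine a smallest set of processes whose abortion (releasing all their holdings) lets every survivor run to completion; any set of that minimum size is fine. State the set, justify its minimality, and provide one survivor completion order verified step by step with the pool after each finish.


Abort T1.
Key observation: the returned (0, 1, 2) from T1 is what brings T4 — unrunnable before, under any order — into play at step 2.
Minimality: the empty abort set fails — the state is deadlocked as it stands.
One survivor order: T2, T4, T3, T9. Check, step by step (post-abort pool first):
  pool = (3, 3, 2)
  run T2 (needs (3, 1, 2), free (3, 3, 2)); after release of (1, 0, 1) the pool is (4, 3, 3)
  run T4 (needs (4, 3, 3), free (4, 3, 3)); after release of (0, 0, 1) the pool is (4, 3, 4)
  run T3 (needs (2, 1, 4), free (4, 3, 4)); after release of (1, 2, 1) the pool is (5, 5, 5)
  run T9 (needs (0, 0, 0), free (5, 5, 5)); after release of (3, 0, 2) the pool is (8, 5, 7)


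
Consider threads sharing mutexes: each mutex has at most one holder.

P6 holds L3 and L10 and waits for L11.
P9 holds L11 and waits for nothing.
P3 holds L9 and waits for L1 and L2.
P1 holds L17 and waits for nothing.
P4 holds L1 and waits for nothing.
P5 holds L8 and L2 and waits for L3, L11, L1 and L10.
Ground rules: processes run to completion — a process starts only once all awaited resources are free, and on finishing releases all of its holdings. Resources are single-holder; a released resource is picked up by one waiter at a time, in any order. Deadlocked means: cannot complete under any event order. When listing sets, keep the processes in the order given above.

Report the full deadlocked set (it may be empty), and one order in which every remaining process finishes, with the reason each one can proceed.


The deadlocked set is empty.
Key observation: the waits form no ring: some process can always run, and its releases unblock the others one by one.
A valid finishing order for the others: P1, P9, P6, P4, P5, P3.
Verifying each step:
  P1: no waits; runs immediately, freeing L17
  P9: no waits; runs immediately, freeing L11
  P6: everything it awaited (L11) is free; runs, freeing L3 and L10
  P4: no waits; runs immediately, freeing L1
  P5: everything it awaited (L3, L11, L1 and L10) is free; runs, freeing L8 and L2
  P3: everything it awaited (L1 and L2) is free; runs, freeing L9


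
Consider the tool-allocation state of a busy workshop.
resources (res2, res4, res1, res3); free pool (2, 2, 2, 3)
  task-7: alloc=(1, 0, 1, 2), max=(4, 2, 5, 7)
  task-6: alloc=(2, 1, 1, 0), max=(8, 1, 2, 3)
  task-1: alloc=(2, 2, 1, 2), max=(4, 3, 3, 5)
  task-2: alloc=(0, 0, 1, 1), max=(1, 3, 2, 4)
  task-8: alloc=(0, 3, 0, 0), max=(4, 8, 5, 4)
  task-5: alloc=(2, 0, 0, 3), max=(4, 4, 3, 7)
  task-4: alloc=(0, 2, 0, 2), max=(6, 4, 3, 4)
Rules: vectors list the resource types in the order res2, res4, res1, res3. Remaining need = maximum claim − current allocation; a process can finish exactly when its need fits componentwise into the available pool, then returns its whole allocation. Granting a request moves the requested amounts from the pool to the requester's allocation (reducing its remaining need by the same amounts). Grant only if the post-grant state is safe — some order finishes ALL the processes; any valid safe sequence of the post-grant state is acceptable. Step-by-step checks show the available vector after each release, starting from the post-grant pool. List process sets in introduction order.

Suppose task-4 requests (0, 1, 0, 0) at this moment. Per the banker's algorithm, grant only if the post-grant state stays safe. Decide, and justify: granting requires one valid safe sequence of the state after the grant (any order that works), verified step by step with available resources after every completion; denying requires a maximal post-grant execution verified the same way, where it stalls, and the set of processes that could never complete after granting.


DENY. Granting would leave the state unsafe.
Key observation: after task-1, task-2, task-7 the pool peaks at (5, 3, 5, 8), and each blocked process is short somewhere: task-6 on res2; task-8 on res4; task-5 on res4; task-4 on res2.
After a pretend grant, a maximal execution: task-1, task-2, task-7 — then nothing else fits. Check, step by step:
  pool = (2, 1, 2, 3)
  task-1 needs (2, 1, 2, 3) <= (2, 1, 2, 3) -> finishes; pool += (2, 2, 1, 2) = (4, 3, 3, 5)
  task-2 needs (1, 3, 1, 3) <= (4, 3, 3, 5) -> finishes; pool += (0, 0, 1, 1) = (4, 3, 4, 6)
  task-7 needs (3, 2, 4, 5) <= (4, 3, 4, 6) -> finishes; pool += (1, 0, 1, 2) = (5, 3, 5, 8)
  task-6 cannot run: need (6, 0, 1, 3) vs free (5, 3, 5, 8) (insufficient res2)
  task-8 cannot run: need (4, 5, 5, 4) vs free (5, 3, 5, 8) (insufficient res4)
  task-5 cannot run: need (2, 4, 3, 4) vs free (5, 3, 5, 8) (insufficient res4)
  task-4 cannot run: need (6, 1, 3, 2) vs free (5, 3, 5, 8) (insufficient res2)
Processes that could never finish after the grant: task-6, task-8, task-5 and task-4.


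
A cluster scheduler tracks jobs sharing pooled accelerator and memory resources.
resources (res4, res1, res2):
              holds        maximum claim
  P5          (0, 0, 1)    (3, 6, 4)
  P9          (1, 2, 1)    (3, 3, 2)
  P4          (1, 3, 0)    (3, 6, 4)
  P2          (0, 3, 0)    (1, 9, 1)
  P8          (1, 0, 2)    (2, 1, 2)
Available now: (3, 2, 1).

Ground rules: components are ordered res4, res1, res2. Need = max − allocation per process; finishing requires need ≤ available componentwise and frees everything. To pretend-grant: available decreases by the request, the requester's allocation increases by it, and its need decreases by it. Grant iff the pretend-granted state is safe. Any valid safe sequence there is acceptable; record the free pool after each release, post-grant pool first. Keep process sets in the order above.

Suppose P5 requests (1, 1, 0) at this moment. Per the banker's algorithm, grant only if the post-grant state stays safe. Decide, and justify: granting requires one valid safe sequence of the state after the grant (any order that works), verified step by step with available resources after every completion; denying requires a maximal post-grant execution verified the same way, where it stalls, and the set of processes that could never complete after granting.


GRANT: granting preserves safety; a valid post-grant sequence is P8, P9, P4, P5, P2.
Key observation: post-grant, (2, 1, 1) remains, and an order beginning with P8 completes everyone.
Check on the post-grant state, step by step:
  pool = (2, 1, 1)
  run P8 (needs (1, 1, 0), free (2, 1, 1)); after release of (1, 0, 2) the pool is (3, 1, 3)
  run P9 (needs (2, 1, 1), free (3, 1, 3)); after release of (1, 2, 1) the pool is (4, 3, 4)
  run P4 (needs (2, 3, 4), free (4, 3, 4)); after release of (1, 3, 0) the pool is (5, 6, 4)
  run P5 (needs (2, 5, 3), free (5, 6, 4)); after release of (1, 1, 1) the pool is (6, 7, 5)
  run P2 (needs (1, 6, 1), free (6, 7, 5)); after release of (0, 3, 0) the pool is (6, 10, 5)


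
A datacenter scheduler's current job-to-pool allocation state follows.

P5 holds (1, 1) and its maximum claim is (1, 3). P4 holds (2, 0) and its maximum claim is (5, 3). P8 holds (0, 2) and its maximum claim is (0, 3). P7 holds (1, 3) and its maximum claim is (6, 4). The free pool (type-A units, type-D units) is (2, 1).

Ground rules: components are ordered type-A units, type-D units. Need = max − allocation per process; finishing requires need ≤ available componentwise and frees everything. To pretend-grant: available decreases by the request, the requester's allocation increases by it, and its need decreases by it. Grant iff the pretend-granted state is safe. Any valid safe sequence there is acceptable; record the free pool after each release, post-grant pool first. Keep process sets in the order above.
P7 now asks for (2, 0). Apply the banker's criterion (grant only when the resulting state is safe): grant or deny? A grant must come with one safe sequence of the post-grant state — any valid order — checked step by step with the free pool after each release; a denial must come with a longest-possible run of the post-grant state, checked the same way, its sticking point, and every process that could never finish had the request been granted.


DENY: after the grant no complete ordering would exist.
Key observation: after P8, P5 complete, (1, 4) is the best the pool ever gets, yet each leftover process wants more type-A units.
Pretend the grant happened; the run P8, P5 goes as far as possible. Walking it through:
  pool = (0, 1)
  P8: need (0, 1) fits (0, 1); releases (0, 2), pool now (0, 3)
  P5: need (0, 2) fits (0, 3); releases (1, 1), pool now (1, 4)
  P4 still needs (3, 3) but only (1, 4) is free — short on type-A units
  P7 still needs (3, 1) but only (1, 4) is free — short on type-A units
Had the request been granted, P4 and P7 could never finish.


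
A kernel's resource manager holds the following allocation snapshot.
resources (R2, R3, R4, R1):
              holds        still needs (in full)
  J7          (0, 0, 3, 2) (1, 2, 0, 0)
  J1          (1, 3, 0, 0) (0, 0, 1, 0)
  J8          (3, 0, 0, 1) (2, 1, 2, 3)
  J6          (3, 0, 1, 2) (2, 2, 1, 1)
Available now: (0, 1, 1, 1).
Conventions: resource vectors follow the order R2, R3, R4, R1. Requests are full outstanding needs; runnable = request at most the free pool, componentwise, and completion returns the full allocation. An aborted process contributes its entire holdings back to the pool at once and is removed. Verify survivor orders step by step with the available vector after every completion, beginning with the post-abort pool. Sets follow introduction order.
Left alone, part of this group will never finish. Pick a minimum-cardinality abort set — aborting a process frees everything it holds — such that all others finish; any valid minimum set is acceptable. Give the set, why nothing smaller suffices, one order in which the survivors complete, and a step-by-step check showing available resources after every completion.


Abort J6.
Key observation: no ordering could ever have run J8 before the abort of J6; with (3, 0, 1, 2) back in the pool it fits at step 1.
Minimality: the empty abort set fails — the state is deadlocked as it stands.
The survivors complete as J8, J1, J7. Verifying each step (starting from the post-abort pool):
  pool = (3, 1, 2, 3)
  J8 needs (2, 1, 2, 3) <= (3, 1, 2, 3) -> finishes; pool += (3, 0, 0, 1) = (6, 1, 2, 4)
  J1 needs (0, 0, 1, 0) <= (6, 1, 2, 4) -> finishes; pool += (1, 3, 0, 0) = (7, 4, 2, 4)
  J7 needs (1, 2, 0, 0) <= (7, 4, 2, 4) -> finishes; pool += (0, 0, 3, 2) = (7, 4, 5, 6)


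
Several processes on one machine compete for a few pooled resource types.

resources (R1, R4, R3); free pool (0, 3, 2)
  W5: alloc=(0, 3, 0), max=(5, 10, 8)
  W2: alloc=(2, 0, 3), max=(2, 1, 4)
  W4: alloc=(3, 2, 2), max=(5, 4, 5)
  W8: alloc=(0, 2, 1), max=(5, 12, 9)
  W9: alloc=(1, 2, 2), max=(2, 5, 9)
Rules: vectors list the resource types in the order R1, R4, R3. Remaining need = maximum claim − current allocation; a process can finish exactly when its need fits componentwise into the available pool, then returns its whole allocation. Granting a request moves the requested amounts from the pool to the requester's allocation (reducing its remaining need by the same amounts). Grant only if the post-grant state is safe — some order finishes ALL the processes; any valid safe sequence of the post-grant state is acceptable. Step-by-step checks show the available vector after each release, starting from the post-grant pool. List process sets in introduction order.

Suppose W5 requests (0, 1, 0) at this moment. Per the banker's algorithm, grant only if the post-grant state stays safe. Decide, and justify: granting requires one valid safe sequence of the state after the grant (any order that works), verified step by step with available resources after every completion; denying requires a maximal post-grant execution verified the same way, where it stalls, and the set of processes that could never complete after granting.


GRANT: granting preserves safety; a valid post-grant sequence is W2, W4, W9, W5, W8.
Key observation: even at the reduced pool (0, 2, 2), W2 fits immediately, so safety survives the grant.
Step-by-step check of the post-grant state:
  pool = (0, 2, 2)
  W2: need (0, 1, 1) fits (0, 2, 2); releases (2, 0, 3), pool now (2, 2, 5)
  W4: need (2, 2, 3) fits (2, 2, 5); releases (3, 2, 2), pool now (5, 4, 7)
  W9: need (1, 3, 7) fits (5, 4, 7); releases (1, 2, 2), pool now (6, 6, 9)
  W5: need (5, 6, 8) fits (6, 6, 9); releases (0, 4, 0), pool now (6, 10, 9)
  W8: need (5, 10, 8) fits (6, 10, 9); releases (0, 2, 1), pool now (6, 12, 10)


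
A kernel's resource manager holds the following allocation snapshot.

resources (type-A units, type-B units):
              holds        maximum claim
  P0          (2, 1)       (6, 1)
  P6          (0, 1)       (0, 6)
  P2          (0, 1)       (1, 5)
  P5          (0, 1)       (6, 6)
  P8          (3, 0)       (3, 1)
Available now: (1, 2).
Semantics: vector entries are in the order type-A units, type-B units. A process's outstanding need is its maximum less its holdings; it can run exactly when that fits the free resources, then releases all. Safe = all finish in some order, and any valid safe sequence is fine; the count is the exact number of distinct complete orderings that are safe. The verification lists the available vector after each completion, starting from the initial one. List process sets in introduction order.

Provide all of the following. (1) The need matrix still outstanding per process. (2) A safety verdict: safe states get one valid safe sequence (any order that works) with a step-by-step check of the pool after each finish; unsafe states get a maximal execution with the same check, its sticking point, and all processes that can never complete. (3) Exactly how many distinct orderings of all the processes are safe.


(1) Outstanding need per process (order type-A units, type-B units):
  P0: (4, 0)
  P6: (0, 5)
  P2: (1, 4)
  P5: (6, 5)
  P8: (0, 1)
(2) UNSAFE.
Key observation: the wall is type-B units: completing P8, P0 brings the pool only to (6, 3), and all the rest need more.
A maximal execution: P8, P0 — then nothing else fits. Check, step by step:
  pool = (1, 2)
  P8: need (0, 1) fits (1, 2); releases (3, 0), pool now (4, 2)
  P0: need (4, 0) fits (4, 2); releases (2, 1), pool now (6, 3)
  blocked: P6 wants (0, 5), pool (6, 3) — not enough type-B units
  blocked: P2 wants (1, 4), pool (6, 3) — not enough type-B units
  blocked: P5 wants (6, 5), pool (6, 3) — not enough type-B units
Processes that can never finish: P6, P2 and P5.
(3) Precisely 0 of the possible complete orderings are safe sequences.


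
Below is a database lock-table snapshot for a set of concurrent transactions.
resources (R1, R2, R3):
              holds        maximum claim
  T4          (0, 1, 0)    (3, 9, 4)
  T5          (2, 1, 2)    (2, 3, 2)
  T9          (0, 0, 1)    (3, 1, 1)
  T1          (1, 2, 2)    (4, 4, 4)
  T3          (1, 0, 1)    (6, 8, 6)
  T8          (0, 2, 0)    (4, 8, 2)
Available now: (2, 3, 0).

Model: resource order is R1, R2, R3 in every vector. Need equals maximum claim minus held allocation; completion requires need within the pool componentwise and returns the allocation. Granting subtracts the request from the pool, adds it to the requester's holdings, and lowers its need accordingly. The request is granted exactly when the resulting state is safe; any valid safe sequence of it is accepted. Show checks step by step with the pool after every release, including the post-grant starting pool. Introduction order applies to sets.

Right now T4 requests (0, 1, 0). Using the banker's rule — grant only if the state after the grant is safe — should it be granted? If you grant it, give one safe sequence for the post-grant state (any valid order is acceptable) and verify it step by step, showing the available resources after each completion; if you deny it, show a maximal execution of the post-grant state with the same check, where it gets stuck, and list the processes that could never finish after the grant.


DENY — the pretend-granted state is unsafe.
Key observation: no order helps: past T5, T1, T9, the free pool tops out at (5, 5, 5), below what each blocked process needs in R2.
After a pretend grant, a maximal execution: T5, T1, T9 — then nothing else fits. Step-by-step check:
  pool = (2, 2, 0)
  T5: need (0, 2, 0) fits (2, 2, 0); releases (2, 1, 2), pool now (4, 3, 2)
  T1: need (3, 2, 2) fits (4, 3, 2); releases (1, 2, 2), pool now (5, 5, 4)
  T9: need (3, 1, 0) fits (5, 5, 4); releases (0, 0, 1), pool now (5, 5, 5)
  blocked: T4 wants (3, 7, 4), pool (5, 5, 5) — not enough R2
  blocked: T3 wants (5, 8, 5), pool (5, 5, 5) — not enough R2
  blocked: T8 wants (4, 6, 2), pool (5, 5, 5) — not enough R2
Processes that could never finish after the grant: T4, T3 and T8.


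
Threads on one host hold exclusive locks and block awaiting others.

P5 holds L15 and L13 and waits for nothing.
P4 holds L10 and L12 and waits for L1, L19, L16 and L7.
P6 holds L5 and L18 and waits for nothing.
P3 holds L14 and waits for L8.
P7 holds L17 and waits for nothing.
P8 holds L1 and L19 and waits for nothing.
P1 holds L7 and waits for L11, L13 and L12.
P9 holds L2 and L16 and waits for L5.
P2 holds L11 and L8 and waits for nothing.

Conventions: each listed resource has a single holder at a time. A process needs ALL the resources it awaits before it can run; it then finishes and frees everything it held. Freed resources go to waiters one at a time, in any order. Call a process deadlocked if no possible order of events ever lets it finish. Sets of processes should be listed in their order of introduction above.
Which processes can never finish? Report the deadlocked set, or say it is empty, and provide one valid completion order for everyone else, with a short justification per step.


The deadlocked set is P4 and P1.
Key observation: the cycle P4 -> P1 -> P4 can never break — each member waits on the next; no other process is dragged down with it.
The rest can finish in the order P8, P5, P6, P2, P3, P7, P9.
Step-by-step check:
  run P8 (it waits on nothing); releases L1 and L19
  run P5 (it waits on nothing); releases L15 and L13
  run P6 (it waits on nothing); releases L5 and L18
  run P2 (it waits on nothing); releases L11 and L8
  P3: everything it awaited (L8) is free; runs, freeing L14
  run P7 (it waits on nothing); releases L17
  P9: everything it awaited (L5) is free; runs, freeing L2 and L16


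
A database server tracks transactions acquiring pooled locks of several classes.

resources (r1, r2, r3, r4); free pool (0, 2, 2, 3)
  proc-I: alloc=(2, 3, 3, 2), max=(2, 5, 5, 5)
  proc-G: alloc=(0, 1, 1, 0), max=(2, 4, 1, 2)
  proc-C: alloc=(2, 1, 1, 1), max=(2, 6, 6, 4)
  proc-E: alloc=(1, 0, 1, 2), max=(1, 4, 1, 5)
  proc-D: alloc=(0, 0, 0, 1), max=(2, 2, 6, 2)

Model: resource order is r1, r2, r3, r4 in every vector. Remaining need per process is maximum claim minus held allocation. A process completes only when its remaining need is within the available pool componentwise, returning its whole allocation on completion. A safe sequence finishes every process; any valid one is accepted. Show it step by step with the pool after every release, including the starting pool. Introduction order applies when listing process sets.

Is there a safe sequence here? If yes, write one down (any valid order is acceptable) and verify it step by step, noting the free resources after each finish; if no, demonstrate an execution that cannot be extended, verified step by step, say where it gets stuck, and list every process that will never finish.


SAFE, for example via the order proc-I, proc-E, proc-D, proc-C, proc-G.
Key observation: proc-I is the earliest step where a requested resource binds exactly: need (0, 2, 2, 3), pool (0, 2, 2, 3) at its turn.
Check, step by step:
  pool = (0, 2, 2, 3)
  run proc-I (needs (0, 2, 2, 3), free (0, 2, 2, 3)); after release of (2, 3, 3, 2) the pool is (2, 5, 5, 5)
  run proc-E (needs (0, 4, 0, 3), free (2, 5, 5, 5)); after release of (1, 0, 1, 2) the pool is (3, 5, 6, 7)
  run proc-D (needs (2, 2, 6, 1), free (3, 5, 6, 7)); after release of (0, 0, 0, 1) the pool is (3, 5, 6, 8)
  run proc-C (needs (0, 5, 5, 3), free (3, 5, 6, 8)); after release of (2, 1, 1, 1) the pool is (5, 6, 7, 9)
  run proc-G (needs (2, 3, 0, 2), free (5, 6, 7, 9)); after release of (0, 1, 1, 0) the pool is (5, 7, 8, 9)


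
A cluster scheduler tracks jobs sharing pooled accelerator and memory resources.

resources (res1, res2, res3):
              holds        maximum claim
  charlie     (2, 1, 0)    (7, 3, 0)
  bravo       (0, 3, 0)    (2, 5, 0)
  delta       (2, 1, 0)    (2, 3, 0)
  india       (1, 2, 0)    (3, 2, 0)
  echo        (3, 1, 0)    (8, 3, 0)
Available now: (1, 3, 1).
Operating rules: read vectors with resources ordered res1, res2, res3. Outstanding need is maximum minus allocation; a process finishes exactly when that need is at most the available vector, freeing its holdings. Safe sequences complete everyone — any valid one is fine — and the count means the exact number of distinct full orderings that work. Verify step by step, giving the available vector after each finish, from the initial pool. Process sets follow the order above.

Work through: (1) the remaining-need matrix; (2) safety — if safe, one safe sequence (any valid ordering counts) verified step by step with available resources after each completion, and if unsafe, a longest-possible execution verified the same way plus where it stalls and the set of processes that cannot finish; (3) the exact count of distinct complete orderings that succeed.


(1) Remaining need (order res1, res2, res3):
  charlie: (5, 2, 0)
  bravo: (2, 2, 0)
  delta: (0, 2, 0)
  india: (2, 0, 0)
  echo: (5, 2, 0)
(2) The state is UNSAFE.
Key observation: once delta, bravo, india finish, the pool peaks at (4, 9, 1) — and every remaining process still needs more res1 than that.
Going as far as possible: delta, bravo, india; after that, nothing fits. Walking it through:
  pool = (1, 3, 1)
  run delta (needs (0, 2, 0), free (1, 3, 1)); after release of (2, 1, 0) the pool is (3, 4, 1)
  run bravo (needs (2, 2, 0), free (3, 4, 1)); after release of (0, 3, 0) the pool is (3, 7, 1)
  run india (needs (2, 0, 0), free (3, 7, 1)); after release of (1, 2, 0) the pool is (4, 9, 1)
  charlie cannot run: need (5, 2, 0) vs free (4, 9, 1) (insufficient res1)
  echo cannot run: need (5, 2, 0) vs free (4, 9, 1) (insufficient res1)
Processes that can never finish: charlie and echo.
(3) Precisely 0 of the possible complete orderings are safe sequences.
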